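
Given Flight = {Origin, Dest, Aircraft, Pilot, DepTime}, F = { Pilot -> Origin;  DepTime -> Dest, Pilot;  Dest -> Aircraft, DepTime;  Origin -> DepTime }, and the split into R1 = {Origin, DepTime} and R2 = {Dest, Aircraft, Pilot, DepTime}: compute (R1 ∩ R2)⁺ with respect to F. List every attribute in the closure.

Origin, Dest, Aircraft, Pilot, DepTime

R1 ∩ R2 = {DepTime}.
DepTime → Dest, Pilot applies, adding Dest, Pilot
Dest → Aircraft, DepTime applies, adding Aircraft
Pilot → Origin applies, adding Origin
Closure: {Origin, Dest, Aircraft, Pilot, DepTime}.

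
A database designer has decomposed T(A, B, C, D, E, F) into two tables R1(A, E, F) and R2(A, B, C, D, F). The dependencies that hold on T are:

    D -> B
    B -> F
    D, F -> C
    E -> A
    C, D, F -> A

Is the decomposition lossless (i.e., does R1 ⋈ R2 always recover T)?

Common attributes: R1 ∩ R2 = {A, F}.
No dependency enlarges {A, F}, so (A, F)⁺ = {A, F}.
The closure contains neither all of R1 = {A, E, F} nor all of R2 = {A, B, C, D, F}, so the common attributes are not a superkey of either fragment. The join is lossy.

No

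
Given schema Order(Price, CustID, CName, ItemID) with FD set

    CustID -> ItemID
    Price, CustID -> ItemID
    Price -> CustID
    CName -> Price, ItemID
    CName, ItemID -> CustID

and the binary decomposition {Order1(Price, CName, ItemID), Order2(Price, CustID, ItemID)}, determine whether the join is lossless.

Common attributes: Order1 ∩ Order2 = {Price, ItemID}.
Closure of {Price, ItemID}: Price → CustID applies, adding CustID. So (Price, ItemID)⁺ = {Price, CustID, ItemID}.
This closure contains every attribute of Order2, so Order1 ∩ Order2 → Order2. The join is lossless.

Yes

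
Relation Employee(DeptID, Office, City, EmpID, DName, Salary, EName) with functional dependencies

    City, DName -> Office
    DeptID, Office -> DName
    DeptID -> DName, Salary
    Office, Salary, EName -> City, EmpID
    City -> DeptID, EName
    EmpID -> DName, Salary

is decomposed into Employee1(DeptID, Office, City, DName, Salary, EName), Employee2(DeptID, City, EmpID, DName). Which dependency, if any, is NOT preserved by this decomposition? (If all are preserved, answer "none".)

Check EmpID → DName, Salary: no single fragment contains all of {EmpID, DName, Salary}, and the restricted closure of {EmpID} across the fragments never reaches {DName, Salary}.
City, DName → Office is preserved.
DeptID, Office → DName is preserved.
DeptID → DName, Salary is preserved.
Office, Salary, EName → City, EmpID is preserved.
City → DeptID, EName is preserved.

EmpID -> DName, Salary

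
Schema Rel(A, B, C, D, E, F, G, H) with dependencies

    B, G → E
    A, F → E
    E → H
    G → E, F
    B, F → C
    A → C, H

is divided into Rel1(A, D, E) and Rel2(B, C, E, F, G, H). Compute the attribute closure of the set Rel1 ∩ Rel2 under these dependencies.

E, H

Rel1 ∩ Rel2 = {E}.
E → H applies, adding H
Closure: {E, H}.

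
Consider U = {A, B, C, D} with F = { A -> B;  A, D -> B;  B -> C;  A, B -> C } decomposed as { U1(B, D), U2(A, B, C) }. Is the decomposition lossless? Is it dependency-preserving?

Lossless test: (B)⁺ = {B, C}, which is a superkey of neither fragment — lossy.
Dependency preservation: A, D → B is not contained in any single fragment, but the restricted closure of its left-hand side across the fragments still reaches the right-hand side; the remaining FDs each lie inside some fragment. All dependencies are preserved.

lossy but dependency-preserving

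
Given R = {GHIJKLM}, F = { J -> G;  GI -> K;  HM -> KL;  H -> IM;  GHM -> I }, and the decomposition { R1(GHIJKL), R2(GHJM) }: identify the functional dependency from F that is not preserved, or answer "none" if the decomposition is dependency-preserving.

none

J → G lies within R1.
GI → K lies within R1.
HM → KL: restricted closure across fragments reaches KL.
H → IM: restricted closure across fragments reaches IM.
GHM → I: restricted closure across fragments reaches I.
Every dependency is enforceable on the fragments, so the decomposition is dependency-preserving.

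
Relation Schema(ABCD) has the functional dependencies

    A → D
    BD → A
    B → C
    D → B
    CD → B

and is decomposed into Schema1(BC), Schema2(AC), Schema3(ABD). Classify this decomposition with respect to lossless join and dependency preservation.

lossless and dependency-preserving

Lossless test (chase): Rows 2 and 3 agree on A; apply A→D and equate their D entries. Rows 1 and 3 agree on B; apply B→C and equate their C entries. Rows 2 and 3 agree on D; apply D→B and equate their B entries. Row 2 is now all distinguished symbols — the join is lossless.
Dependency preservation: CD → B is not contained in any single fragment, but the restricted closure of its left-hand side across the fragments still reaches the right-hand side; the remaining FDs each lie inside some fragment. All dependencies are preserved.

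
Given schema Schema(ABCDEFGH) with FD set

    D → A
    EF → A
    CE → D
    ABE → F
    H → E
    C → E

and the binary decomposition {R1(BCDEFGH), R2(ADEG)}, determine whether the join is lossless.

Common attributes: R1 ∩ R2 = {DEG}.
Closure of {DEG}: D → A applies, adding A. So (DEG)⁺ = {ADEG}.
This closure contains every attribute of R2, so R1 ∩ R2 → R2. The join is lossless.

Yes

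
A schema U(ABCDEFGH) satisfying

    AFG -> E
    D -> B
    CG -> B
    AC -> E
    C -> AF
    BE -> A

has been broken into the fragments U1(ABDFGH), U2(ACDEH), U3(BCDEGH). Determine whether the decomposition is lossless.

No

Chase test. Columns are ABCDEFGH; row i has aⱼ where attribute j ∈ Ui, else bᵢⱼ.
Initial tableau (one row per fragment):
  row 1: a1 a2 b13 a4 b15 a6 a7 a8
  row 2: a1 b22 a3 a4 a5 b26 b27 a8
  row 3: b31 a2 a3 a4 a5 b36 a7 a8
Rows 1 and 2 agree on D; apply D→B and equate their B entries.
Rows 2 and 3 agree on C; apply C→AF and equate their AF entries.
No row becomes fully distinguished — the join is lossy.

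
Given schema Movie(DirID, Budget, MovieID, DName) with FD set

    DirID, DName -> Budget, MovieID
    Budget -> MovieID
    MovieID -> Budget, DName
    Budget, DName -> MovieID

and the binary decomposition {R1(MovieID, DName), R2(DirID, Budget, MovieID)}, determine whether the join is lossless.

Common attributes: R1 ∩ R2 = {MovieID}.
Closure of {MovieID}: MovieID → Budget, DName applies, adding Budget, DName. So (MovieID)⁺ = {Budget, MovieID, DName}.
This closure contains every attribute of R1, so R1 ∩ R2 → R1. The join is lossless.

Yes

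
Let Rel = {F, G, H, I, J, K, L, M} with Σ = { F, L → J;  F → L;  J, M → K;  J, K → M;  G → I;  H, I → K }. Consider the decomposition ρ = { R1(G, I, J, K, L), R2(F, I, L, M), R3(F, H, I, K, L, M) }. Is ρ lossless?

No

Chase test. Columns are F, G, H, I, J, K, L, M; row i has aⱼ where attribute j ∈ Ri, else bᵢⱼ.
Initial tableau (one row per fragment):
  row 1: b11 a2 b13 a4 a5 a6 a7 b18
  row 2: a1 b22 b23 a4 b25 b26 a7 a8
  row 3: a1 b32 a3 a4 b35 a6 a7 a8
Rows 2 and 3 agree on F, L; apply F, L→J and equate their J entries.
Rows 2 and 3 agree on J, M; apply J, M→K and equate their K entries.
No row becomes fully distinguished — the join is lossy.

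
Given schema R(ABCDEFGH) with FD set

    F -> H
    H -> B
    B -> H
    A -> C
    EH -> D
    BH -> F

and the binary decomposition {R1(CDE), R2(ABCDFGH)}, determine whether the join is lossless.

Common attributes: R1 ∩ R2 = {CD}.
No dependency enlarges {CD}, so (CD)⁺ = {CD}.
The closure contains neither all of R1 = {CDE} nor all of R2 = {ABCDFGH}, so the common attributes are not a superkey of either fragment. The join is lossy.

No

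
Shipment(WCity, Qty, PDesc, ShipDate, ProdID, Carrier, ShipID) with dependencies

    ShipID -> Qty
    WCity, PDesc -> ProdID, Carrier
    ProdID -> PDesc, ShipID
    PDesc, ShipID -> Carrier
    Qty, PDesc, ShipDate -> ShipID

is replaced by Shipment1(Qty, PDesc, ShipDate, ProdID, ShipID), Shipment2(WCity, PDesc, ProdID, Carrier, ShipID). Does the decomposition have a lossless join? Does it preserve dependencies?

lossy but dependency-preserving

Lossless test: (PDesc, ProdID, ShipID)⁺ = {Qty, PDesc, ProdID, Carrier, ShipID}, which is a superkey of neither fragment — lossy.
Dependency preservation: every FD's attributes lie within a single fragment, so each can be enforced locally — preserved.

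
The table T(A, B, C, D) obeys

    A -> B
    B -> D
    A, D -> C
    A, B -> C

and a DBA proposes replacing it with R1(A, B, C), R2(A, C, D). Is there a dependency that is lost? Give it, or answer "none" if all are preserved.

B -> D

Check B → D: no single fragment contains all of {B, D}, and the restricted closure of {B} across the fragments never reaches {D}.
A → B is preserved.
A, D → C is preserved.
A, B → C is preserved.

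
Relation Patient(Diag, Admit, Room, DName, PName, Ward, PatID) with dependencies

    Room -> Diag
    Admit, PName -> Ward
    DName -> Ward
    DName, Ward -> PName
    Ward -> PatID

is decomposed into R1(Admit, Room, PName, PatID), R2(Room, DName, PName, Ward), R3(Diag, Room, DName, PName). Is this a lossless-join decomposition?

Chase test. Columns are Diag, Admit, Room, DName, PName, Ward, PatID; row i has aⱼ where attribute j ∈ Ri, else bᵢⱼ.
Initial tableau (one row per fragment):
  row 1: b11 a2 a3 b14 a5 b16 a7
  row 2: b21 b22 a3 a4 a5 a6 b27
  row 3: a1 b32 a3 a4 a5 b36 b37
Rows 1 and 2 agree on Room; apply Room→Diag and equate their Diag entries.
Rows 1 and 3 agree on Room; apply Room→Diag and equate their Diag entries.
Rows 2 and 3 agree on DName; apply DName→Ward and equate their Ward entries.
Rows 2 and 3 agree on Ward; apply Ward→PatID and equate their PatID entries.
No row becomes fully distinguished — the join is lossy.

No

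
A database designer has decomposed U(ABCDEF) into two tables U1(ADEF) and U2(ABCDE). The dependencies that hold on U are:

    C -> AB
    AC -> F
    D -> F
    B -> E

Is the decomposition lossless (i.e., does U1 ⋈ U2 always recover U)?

Common attributes: U1 ∩ U2 = {ADE}.
Closure of {ADE}: D → F applies, adding F. So (ADE)⁺ = {ADEF}.
This closure contains every attribute of U1, so U1 ∩ U2 → U1. The join is lossless.

Yes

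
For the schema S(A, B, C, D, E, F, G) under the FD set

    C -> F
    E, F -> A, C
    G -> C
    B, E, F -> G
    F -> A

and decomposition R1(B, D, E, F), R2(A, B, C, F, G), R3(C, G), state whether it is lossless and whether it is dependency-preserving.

lossy and not dependency-preserving

Lossless test (chase): Rows 2 and 3 agree on C; apply C→F and equate their F entries. Rows 1 and 2 agree on F; apply F→A and equate their A entries. Rows 1 and 3 agree on F; apply F→A and equate their A entries. No row becomes fully distinguished — the join is lossy.
Dependency preservation: the restricted closure of {E, F} across the fragments never reaches {A, C}, so E, F → A, C cannot be enforced without a join — not preserved.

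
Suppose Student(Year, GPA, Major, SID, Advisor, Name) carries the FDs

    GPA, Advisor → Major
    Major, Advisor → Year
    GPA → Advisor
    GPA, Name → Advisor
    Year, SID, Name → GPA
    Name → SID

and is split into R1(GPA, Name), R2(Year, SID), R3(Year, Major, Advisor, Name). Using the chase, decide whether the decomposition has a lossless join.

No

Chase test. Columns are Year, GPA, Major, SID, Advisor, Name; row i has aⱼ where attribute j ∈ Ri, else bᵢⱼ.
Initial tableau (one row per fragment):
  row 1: b11 a2 b13 b14 b15 a6
  row 2: a1 b22 b23 a4 b25 b26
  row 3: a1 b32 a3 b34 a5 a6
Rows 1 and 3 agree on Name; apply Name→SID and equate their SID entries.
No row becomes fully distinguished — the join is lossy.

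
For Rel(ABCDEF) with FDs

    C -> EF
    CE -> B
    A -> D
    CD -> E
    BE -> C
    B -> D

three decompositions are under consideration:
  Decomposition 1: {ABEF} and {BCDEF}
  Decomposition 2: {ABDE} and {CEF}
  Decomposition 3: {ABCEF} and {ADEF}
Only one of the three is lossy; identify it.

Decomposition 2

Decomposition 1: common = {BEF}, closure = {BCDEF} → lossless.
Decomposition 2: common = {E}, closure = {E} → lossy.
Decomposition 3: common = {AEF}, closure = {ADEF} → lossless.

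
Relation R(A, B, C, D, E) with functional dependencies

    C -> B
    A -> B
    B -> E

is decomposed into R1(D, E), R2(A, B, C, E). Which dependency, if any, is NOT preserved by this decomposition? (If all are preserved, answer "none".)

C → B lies within R2.
A → B lies within R2.
B → E lies within R2.
Every dependency is enforceable on the fragments, so the decomposition is dependency-preserving.

none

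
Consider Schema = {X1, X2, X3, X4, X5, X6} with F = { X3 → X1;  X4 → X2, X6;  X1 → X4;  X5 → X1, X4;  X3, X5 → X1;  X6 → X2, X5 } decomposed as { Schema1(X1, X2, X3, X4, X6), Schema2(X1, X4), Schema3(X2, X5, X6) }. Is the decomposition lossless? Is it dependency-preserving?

Lossless test (chase): Rows 1 and 2 agree on X4; apply X4→X2, X6 and equate their X2, X6 entries. Rows 1 and 2 agree on X6; apply X6→X2, X5 and equate their X2, X5 entries. Rows 1 and 3 agree on X6; apply X6→X2, X5 and equate their X2, X5 entries. Rows 1 and 3 agree on X5; apply X5→X1, X4 and equate their X1, X4 entries. Row 1 is now all distinguished symbols — the join is lossless.
Dependency preservation: X5 → X1, X4; X3, X5 → X1 are not contained in any single fragment, but the restricted closure of each left-hand side across the fragments still reaches the right-hand side; the remaining FDs each lie inside some fragment. All dependencies are preserved.

lossless and dependency-preserving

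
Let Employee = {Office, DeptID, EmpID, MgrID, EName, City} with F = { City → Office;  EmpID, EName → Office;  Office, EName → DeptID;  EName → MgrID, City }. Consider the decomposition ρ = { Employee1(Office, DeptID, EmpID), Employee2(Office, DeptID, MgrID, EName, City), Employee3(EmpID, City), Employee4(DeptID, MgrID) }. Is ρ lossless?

Chase test. Columns are Office, DeptID, EmpID, MgrID, EName, City; row i has aⱼ where attribute j ∈ Employeei, else bᵢⱼ.
Initial tableau (one row per fragment):
  row 1: a1 a2 a3 b14 b15 b16
  row 2: a1 a2 b23 a4 a5 a6
  row 3: b31 b32 a3 b34 b35 a6
  row 4: b41 a2 b43 a4 b45 b46
Rows 2 and 3 agree on City; apply City→Office and equate their Office entries.
No row becomes fully distinguished — the join is lossy.

No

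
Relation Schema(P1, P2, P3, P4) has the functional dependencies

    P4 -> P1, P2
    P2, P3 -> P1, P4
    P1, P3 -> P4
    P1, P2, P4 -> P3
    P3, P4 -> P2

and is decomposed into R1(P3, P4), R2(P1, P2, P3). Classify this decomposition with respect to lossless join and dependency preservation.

Lossless test: (P3)⁺ = {P3}, which is a superkey of neither fragment — lossy.
Dependency preservation: the restricted closure of {P4} across the fragments never reaches {P1, P2}, so P4 → P1, P2 cannot be enforced without a join — not preserved.

lossy and not dependency-preserving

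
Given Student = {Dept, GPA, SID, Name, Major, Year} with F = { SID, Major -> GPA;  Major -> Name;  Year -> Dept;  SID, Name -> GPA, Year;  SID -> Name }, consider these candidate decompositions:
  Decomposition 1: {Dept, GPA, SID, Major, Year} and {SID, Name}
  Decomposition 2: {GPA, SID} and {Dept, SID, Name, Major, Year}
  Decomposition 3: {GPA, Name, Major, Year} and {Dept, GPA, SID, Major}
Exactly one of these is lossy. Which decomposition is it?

Decomposition 3

Decomposition 1: common = {SID}, closure = {Dept, GPA, SID, Name, Year} → lossless.
Decomposition 2: common = {SID}, closure = {Dept, GPA, SID, Name, Year} → lossless.
Decomposition 3: common = {GPA, Major}, closure = {GPA, Name, Major} → lossy.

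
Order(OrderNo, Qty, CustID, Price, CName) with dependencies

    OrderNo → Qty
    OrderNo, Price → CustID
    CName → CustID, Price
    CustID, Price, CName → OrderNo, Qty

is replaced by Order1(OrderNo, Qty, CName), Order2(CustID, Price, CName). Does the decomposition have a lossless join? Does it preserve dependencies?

lossless but not dependency-preserving

Lossless test: (CName)⁺ = {OrderNo, Qty, CustID, Price, CName}, which contains all of one fragment — lossless.
Dependency preservation: the restricted closure of {OrderNo, Price} across the fragments never reaches {CustID}, so OrderNo, Price → CustID cannot be enforced without a join — not preserved.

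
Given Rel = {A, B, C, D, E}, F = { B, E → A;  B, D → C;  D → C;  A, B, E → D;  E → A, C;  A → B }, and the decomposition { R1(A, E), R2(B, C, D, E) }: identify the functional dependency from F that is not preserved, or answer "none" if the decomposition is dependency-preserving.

A → B

Check A → B: no single fragment contains all of {A, B}, and the restricted closure of {A} across the fragments never reaches {B}.
B, E → A is preserved.
B, D → C is preserved.
D → C is preserved.
A, B, E → D is preserved.
E → A, C is preserved.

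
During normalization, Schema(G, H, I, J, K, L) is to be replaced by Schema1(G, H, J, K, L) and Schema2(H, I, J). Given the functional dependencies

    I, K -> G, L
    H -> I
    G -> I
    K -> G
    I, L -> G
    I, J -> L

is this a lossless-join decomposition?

Yes

Common attributes: Schema1 ∩ Schema2 = {H, J}.
Closure of {H, J}: H → I applies, adding I; I, J → L applies, adding L; I, L → G applies, adding G. So (H, J)⁺ = {G, H, I, J, L}.
This closure contains every attribute of Schema2, so Schema1 ∩ Schema2 → Schema2. The join is lossless.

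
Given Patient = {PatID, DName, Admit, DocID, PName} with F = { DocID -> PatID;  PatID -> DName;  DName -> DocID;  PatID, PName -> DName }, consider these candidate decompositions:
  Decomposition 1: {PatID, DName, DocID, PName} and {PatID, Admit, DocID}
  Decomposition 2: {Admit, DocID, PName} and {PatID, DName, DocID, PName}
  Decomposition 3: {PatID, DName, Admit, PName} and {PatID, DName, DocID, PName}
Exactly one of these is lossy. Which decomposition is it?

Decomposition 1: common = {PatID, DocID}, closure = {PatID, DName, DocID} → lossy.
Decomposition 2: common = {DocID, PName}, closure = {PatID, DName, DocID, PName} → lossless.
Decomposition 3: common = {PatID, DName, PName}, closure = {PatID, DName, DocID, PName} → lossless.

Decomposition 1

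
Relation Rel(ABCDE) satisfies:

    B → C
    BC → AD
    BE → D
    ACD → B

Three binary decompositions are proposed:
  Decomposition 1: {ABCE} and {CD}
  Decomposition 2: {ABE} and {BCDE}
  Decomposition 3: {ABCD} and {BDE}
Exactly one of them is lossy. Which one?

Decomposition 1: common = {C}, closure = {C} → lossy.
Decomposition 2: common = {BE}, closure = {ABCDE} → lossless.
Decomposition 3: common = {BD}, closure = {ABCD} → lossless.

Decomposition 1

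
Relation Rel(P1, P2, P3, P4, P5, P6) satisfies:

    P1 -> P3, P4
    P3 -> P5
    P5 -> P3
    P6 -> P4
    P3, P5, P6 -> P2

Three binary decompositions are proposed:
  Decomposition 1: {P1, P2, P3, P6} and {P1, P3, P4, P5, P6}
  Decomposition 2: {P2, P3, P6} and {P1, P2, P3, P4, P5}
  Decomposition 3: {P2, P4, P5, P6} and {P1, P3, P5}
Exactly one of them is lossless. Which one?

Decomposition 1: common = {P1, P3, P6}, closure = {P1, P2, P3, P4, P5, P6} → lossless.
Decomposition 2: common = {P2, P3}, closure = {P2, P3, P5} → lossy.
Decomposition 3: common = {P5}, closure = {P3, P5} → lossy.

Decomposition 1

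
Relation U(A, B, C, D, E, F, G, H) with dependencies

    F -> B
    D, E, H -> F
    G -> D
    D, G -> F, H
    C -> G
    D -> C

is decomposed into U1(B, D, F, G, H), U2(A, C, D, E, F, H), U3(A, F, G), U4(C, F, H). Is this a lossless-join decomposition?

Chase test. Columns are A, B, C, D, E, F, G, H; row i has aⱼ where attribute j ∈ Ui, else bᵢⱼ.
Initial tableau (one row per fragment):
  row 1: b11 a2 b13 a4 b15 a6 a7 a8
  row 2: a1 b22 a3 a4 a5 a6 b27 a8
  row 3: a1 b32 b33 b34 b35 a6 a7 b38
  row 4: b41 b42 a3 b44 b45 a6 b47 a8
Rows 1 and 2 agree on F; apply F→B and equate their B entries.
Rows 1 and 3 agree on F; apply F→B and equate their B entries.
Rows 1 and 4 agree on F; apply F→B and equate their B entries.
Rows 1 and 3 agree on G; apply G→D and equate their D entries.
Rows 1 and 3 agree on D, G; apply D, G→F, H and equate their F, H entries.
Rows 2 and 4 agree on C; apply C→G and equate their G entries.
Rows 1 and 2 agree on D; apply D→C and equate their C entries.
Rows 1 and 3 agree on D; apply D→C and equate their C entries.
Rows 2 and 4 agree on G; apply G→D and equate their D entries.
Rows 1 and 2 agree on C; apply C→G and equate their G entries.
Row 2 is now all distinguished symbols — the join is lossless.

Yes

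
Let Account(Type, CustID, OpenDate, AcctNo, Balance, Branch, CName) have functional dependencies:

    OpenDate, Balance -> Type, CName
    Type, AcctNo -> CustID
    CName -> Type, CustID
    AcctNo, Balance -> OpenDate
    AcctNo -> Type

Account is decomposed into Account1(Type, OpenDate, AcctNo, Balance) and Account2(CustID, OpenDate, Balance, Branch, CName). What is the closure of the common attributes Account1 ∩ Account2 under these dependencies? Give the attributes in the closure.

Type, CustID, OpenDate, Balance, CName

Account1 ∩ Account2 = {OpenDate, Balance}.
OpenDate, Balance → Type, CName applies, adding Type, CName
CName → Type, CustID applies, adding CustID
Closure: {Type, CustID, OpenDate, Balance, CName}.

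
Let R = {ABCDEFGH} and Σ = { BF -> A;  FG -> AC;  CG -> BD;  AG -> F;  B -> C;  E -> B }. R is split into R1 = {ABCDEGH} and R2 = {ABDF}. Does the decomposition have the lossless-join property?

Common attributes: R1 ∩ R2 = {ABD}.
Closure of {ABD}: B → C applies, adding C. So (ABD)⁺ = {ABCD}.
The closure contains neither all of R1 = {ABCDEGH} nor all of R2 = {ABDF}, so the common attributes are not a superkey of either fragment. The join is lossy.

No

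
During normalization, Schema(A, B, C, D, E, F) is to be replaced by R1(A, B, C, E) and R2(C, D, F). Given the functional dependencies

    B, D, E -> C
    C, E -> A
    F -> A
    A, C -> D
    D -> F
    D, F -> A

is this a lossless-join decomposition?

Common attributes: R1 ∩ R2 = {C}.
No dependency enlarges {C}, so (C)⁺ = {C}.
The closure contains neither all of R1 = {A, B, C, E} nor all of R2 = {C, D, F}, so the common attributes are not a superkey of either fragment. The join is lossy.

No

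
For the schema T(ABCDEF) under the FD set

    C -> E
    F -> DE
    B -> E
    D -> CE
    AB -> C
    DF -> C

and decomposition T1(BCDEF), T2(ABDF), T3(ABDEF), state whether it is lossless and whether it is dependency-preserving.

Lossless test (chase): Rows 1 and 2 agree on F; apply F→DE and equate their DE entries. Rows 1 and 2 agree on D; apply D→CE and equate their CE entries. Rows 1 and 3 agree on D; apply D→CE and equate their CE entries. Row 2 is now all distinguished symbols — the join is lossless.
Dependency preservation: the restricted closure of {AB} across the fragments never reaches {C}, so AB → C cannot be enforced without a join — not preserved.

lossless but not dependency-preserving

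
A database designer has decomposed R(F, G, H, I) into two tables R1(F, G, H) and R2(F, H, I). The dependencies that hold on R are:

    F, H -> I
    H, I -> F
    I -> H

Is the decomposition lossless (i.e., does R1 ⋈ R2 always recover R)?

Common attributes: R1 ∩ R2 = {F, H}.
Closure of {F, H}: F, H → I applies, adding I. So (F, H)⁺ = {F, H, I}.
This closure contains every attribute of R2, so R1 ∩ R2 → R2. The join is lossless.

Yes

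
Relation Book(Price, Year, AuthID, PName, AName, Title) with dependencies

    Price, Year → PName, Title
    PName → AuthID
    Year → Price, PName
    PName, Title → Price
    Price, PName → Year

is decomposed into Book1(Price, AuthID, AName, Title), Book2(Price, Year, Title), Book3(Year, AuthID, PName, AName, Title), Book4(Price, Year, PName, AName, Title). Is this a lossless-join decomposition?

Yes

Chase test. Columns are Price, Year, AuthID, PName, AName, Title; row i has aⱼ where attribute j ∈ Booki, else bᵢⱼ.
Initial tableau (one row per fragment):
  row 1: a1 b12 a3 b14 a5 a6
  row 2: a1 a2 b23 b24 b25 a6
  row 3: b31 a2 a3 a4 a5 a6
  row 4: a1 a2 b43 a4 a5 a6
Rows 2 and 4 agree on Price, Year; apply Price, Year→PName, Title and equate their PName, Title entries.
Rows 2 and 3 agree on PName; apply PName→AuthID and equate their AuthID entries.
Rows 2 and 4 agree on PName; apply PName→AuthID and equate their AuthID entries.
Rows 2 and 3 agree on Year; apply Year→Price, PName and equate their Price, PName entries.
Row 3 is now all distinguished symbols — the join is lossless.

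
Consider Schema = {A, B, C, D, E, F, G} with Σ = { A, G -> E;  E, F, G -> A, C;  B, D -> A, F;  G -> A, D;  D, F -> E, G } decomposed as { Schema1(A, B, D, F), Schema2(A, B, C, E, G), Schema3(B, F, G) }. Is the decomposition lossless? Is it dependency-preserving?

lossy and not dependency-preserving

Lossless test (chase): Rows 2 and 3 agree on G; apply G→A, D and equate their A, D entries. Rows 2 and 3 agree on A, G; apply A, G→E and equate their E entries. Rows 2 and 3 agree on B, D; apply B, D→A, F and equate their A, F entries. Rows 2 and 3 agree on E, F, G; apply E, F, G→A, C and equate their A, C entries. No row becomes fully distinguished — the join is lossy.
Dependency preservation: the restricted closure of {E, F, G} across the fragments never reaches {A, C}, so E, F, G → A, C cannot be enforced without a join — not preserved.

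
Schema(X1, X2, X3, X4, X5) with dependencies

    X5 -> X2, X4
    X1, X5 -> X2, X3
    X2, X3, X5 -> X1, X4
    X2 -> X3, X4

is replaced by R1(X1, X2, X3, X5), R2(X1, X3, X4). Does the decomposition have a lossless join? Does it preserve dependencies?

lossy and not dependency-preserving

Lossless test: (X1, X3)⁺ = {X1, X3}, which is a superkey of neither fragment — lossy.
Dependency preservation: the restricted closure of {X5} across the fragments never reaches {X2, X4}, so X5 → X2, X4 cannot be enforced without a join — not preserved.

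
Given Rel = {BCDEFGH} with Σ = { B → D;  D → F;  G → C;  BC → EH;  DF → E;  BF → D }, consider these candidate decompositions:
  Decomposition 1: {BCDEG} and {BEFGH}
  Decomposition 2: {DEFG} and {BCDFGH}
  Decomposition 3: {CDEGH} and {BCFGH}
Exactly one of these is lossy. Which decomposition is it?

Decomposition 3

Decomposition 1: common = {BEG}, closure = {BCDEFGH} → lossless.
Decomposition 2: common = {DFG}, closure = {CDEFG} → lossless.
Decomposition 3: common = {CGH}, closure = {CGH} → lossy.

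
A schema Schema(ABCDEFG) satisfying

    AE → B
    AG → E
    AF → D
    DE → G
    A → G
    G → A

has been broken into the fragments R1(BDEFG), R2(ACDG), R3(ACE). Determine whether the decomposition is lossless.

Chase test. Columns are ABCDEFG; row i has aⱼ where attribute j ∈ Ri, else bᵢⱼ.
Initial tableau (one row per fragment):
  row 1: b11 a2 b13 a4 a5 a6 a7
  row 2: a1 b22 a3 a4 b25 b26 a7
  row 3: a1 b32 a3 b34 a5 b36 b37
Rows 2 and 3 agree on A; apply A→G and equate their G entries.
Rows 1 and 2 agree on G; apply G→A and equate their A entries.
Rows 1 and 3 agree on AE; apply AE→B and equate their B entries.
Rows 1 and 2 agree on AG; apply AG→E and equate their E entries.
Rows 1 and 2 agree on AE; apply AE→B and equate their B entries.
No row becomes fully distinguished — the join is lossy.

No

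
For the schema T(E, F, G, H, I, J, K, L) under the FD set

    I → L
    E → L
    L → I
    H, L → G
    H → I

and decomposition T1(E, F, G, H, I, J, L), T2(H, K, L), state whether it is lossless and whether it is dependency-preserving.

Lossless test: (H, L)⁺ = {G, H, I, L}, which is a superkey of neither fragment — lossy.
Dependency preservation: every FD's attributes lie within a single fragment, so each can be enforced locally — preserved.

lossy but dependency-preserving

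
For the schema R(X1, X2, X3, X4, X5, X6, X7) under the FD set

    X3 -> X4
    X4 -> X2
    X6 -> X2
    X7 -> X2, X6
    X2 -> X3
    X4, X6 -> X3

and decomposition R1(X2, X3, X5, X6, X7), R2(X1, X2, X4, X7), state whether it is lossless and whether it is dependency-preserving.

lossy but dependency-preserving

Lossless test: (X2, X7)⁺ = {X2, X3, X4, X6, X7}, which is a superkey of neither fragment — lossy.
Dependency preservation: X3 → X4; X4, X6 → X3 are not contained in any single fragment, but the restricted closure of each left-hand side across the fragments still reaches the right-hand side; the remaining FDs each lie inside some fragment. All dependencies are preserved.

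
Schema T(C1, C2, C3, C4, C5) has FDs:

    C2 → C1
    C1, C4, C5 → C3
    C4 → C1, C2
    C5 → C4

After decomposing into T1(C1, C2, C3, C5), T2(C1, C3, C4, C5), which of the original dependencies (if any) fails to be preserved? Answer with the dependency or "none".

C4 → C1, C2

Check C4 → C1, C2: no single fragment contains all of {C1, C2, C4}, and the restricted closure of {C4} across the fragments never reaches {C1, C2}.
C2 → C1 is preserved.
C1, C4, C5 → C3 is preserved.
C5 → C4 is preserved.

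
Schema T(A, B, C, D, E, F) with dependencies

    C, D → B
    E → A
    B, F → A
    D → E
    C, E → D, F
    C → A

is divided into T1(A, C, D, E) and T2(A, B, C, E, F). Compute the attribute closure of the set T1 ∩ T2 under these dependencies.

T1 ∩ T2 = {A, C, E}.
C, E → D, F applies, adding D, F
C, D → B applies, adding B
Closure: {A, B, C, D, E, F}.

A, B, C, D, E, F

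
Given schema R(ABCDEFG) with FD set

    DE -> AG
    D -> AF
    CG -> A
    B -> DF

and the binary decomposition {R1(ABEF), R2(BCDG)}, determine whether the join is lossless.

No

Common attributes: R1 ∩ R2 = {B}.
Closure of {B}: B → DF applies, adding DF; D → AF applies, adding A. So (B)⁺ = {ABDF}.
The closure contains neither all of R1 = {ABEF} nor all of R2 = {BCDG}, so the common attributes are not a superkey of either fragment. The join is lossy.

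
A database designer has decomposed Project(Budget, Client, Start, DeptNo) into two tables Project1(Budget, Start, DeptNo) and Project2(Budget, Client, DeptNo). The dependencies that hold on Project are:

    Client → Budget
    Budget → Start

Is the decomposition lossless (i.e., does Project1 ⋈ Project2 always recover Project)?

Yes

Common attributes: Project1 ∩ Project2 = {Budget, DeptNo}.
Closure of {Budget, DeptNo}: Budget → Start applies, adding Start. So (Budget, DeptNo)⁺ = {Budget, Start, DeptNo}.
This closure contains every attribute of Project1, so Project1 ∩ Project2 → Project1. The join is lossless.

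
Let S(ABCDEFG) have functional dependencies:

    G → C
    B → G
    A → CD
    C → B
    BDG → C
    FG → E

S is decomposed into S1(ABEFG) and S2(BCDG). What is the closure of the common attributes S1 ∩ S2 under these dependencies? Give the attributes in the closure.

BCG

S1 ∩ S2 = {BG}.
G → C applies, adding C
Closure: {BCG}.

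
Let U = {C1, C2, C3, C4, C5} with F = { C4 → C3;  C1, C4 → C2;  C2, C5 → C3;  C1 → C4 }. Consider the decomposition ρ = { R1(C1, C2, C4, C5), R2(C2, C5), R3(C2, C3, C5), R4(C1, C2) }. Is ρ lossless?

Chase test. Columns are C1, C2, C3, C4, C5; row i has aⱼ where attribute j ∈ Ri, else bᵢⱼ.
Initial tableau (one row per fragment):
  row 1: a1 a2 b13 a4 a5
  row 2: b21 a2 b23 b24 a5
  row 3: b31 a2 a3 b34 a5
  row 4: a1 a2 b43 b44 b45
Rows 1 and 2 agree on C2, C5; apply C2, C5→C3 and equate their C3 entries.
Rows 1 and 3 agree on C2, C5; apply C2, C5→C3 and equate their C3 entries.
Rows 1 and 4 agree on C1; apply C1→C4 and equate their C4 entries.
Rows 1 and 4 agree on C4; apply C4→C3 and equate their C3 entries.
Row 1 is now all distinguished symbols — the join is lossless.

Yes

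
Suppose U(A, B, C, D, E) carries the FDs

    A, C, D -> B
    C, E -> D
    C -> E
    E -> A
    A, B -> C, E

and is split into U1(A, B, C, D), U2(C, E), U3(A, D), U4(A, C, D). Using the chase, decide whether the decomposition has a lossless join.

Chase test. Columns are A, B, C, D, E; row i has aⱼ where attribute j ∈ Ui, else bᵢⱼ.
Initial tableau (one row per fragment):
  row 1: a1 a2 a3 a4 b15
  row 2: b21 b22 a3 b24 a5
  row 3: a1 b32 b33 a4 b35
  row 4: a1 b42 a3 a4 b45
Rows 1 and 4 agree on A, C, D; apply A, C, D→B and equate their B entries.
Rows 1 and 2 agree on C; apply C→E and equate their E entries.
Rows 1 and 4 agree on C; apply C→E and equate their E entries.
Rows 1 and 2 agree on E; apply E→A and equate their A entries.
Rows 1 and 2 agree on C, E; apply C, E→D and equate their D entries.
Rows 1 and 2 agree on A, C, D; apply A, C, D→B and equate their B entries.
Row 1 is now all distinguished symbols — the join is lossless.

Yes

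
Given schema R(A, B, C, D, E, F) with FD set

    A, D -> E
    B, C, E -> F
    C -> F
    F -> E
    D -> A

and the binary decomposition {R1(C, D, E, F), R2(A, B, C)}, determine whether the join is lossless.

Common attributes: R1 ∩ R2 = {C}.
Closure of {C}: C → F applies, adding F; F → E applies, adding E. So (C)⁺ = {C, E, F}.
The closure contains neither all of R1 = {C, D, E, F} nor all of R2 = {A, B, C}, so the common attributes are not a superkey of either fragment. The join is lossy.

No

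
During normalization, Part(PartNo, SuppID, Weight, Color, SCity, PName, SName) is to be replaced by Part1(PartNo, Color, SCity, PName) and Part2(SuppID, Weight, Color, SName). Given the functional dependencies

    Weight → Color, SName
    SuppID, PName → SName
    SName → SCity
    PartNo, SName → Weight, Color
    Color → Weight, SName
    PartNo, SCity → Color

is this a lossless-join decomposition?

No

Common attributes: Part1 ∩ Part2 = {Color}.
Closure of {Color}: Color → Weight, SName applies, adding Weight, SName; SName → SCity applies, adding SCity. So (Color)⁺ = {Weight, Color, SCity, SName}.
The closure contains neither all of Part1 = {PartNo, Color, SCity, PName} nor all of Part2 = {SuppID, Weight, Color, SName}, so the common attributes are not a superkey of either fragment. The join is lossy.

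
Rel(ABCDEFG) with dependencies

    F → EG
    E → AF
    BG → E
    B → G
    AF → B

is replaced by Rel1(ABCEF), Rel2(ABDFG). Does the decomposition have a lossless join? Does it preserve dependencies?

lossy but dependency-preserving

Lossless test: (ABF)⁺ = {ABEFG}, which is a superkey of neither fragment — lossy.
Dependency preservation: F → EG; BG → E are not contained in any single fragment, but the restricted closure of each left-hand side across the fragments still reaches the right-hand side; the remaining FDs each lie inside some fragment. All dependencies are preserved.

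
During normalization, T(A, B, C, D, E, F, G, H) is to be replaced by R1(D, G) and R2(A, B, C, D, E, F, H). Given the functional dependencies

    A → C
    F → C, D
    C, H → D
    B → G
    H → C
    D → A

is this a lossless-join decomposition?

Common attributes: R1 ∩ R2 = {D}.
Closure of {D}: D → A applies, adding A; A → C applies, adding C. So (D)⁺ = {A, C, D}.
The closure contains neither all of R1 = {D, G} nor all of R2 = {A, B, C, D, E, F, H}, so the common attributes are not a superkey of either fragment. The join is lossy.

No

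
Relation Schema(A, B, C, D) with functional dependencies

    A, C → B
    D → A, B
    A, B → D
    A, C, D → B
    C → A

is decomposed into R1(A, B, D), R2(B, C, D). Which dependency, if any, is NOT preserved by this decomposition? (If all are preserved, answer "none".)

none

A, C → B: restricted closure across fragments reaches B.
D → A, B lies within R1.
A, B → D lies within R1.
A, C, D → B: restricted closure across fragments reaches B.
C → A: restricted closure across fragments reaches A.
Every dependency is enforceable on the fragments, so the decomposition is dependency-preserving.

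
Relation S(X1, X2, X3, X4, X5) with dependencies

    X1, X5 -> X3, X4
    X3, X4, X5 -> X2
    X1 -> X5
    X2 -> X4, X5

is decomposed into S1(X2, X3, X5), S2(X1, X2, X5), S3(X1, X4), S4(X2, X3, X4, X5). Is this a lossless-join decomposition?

No

Chase test. Columns are X1, X2, X3, X4, X5; row i has aⱼ where attribute j ∈ Si, else bᵢⱼ.
Initial tableau (one row per fragment):
  row 1: b11 a2 a3 b14 a5
  row 2: a1 a2 b23 b24 a5
  row 3: a1 b32 b33 a4 b35
  row 4: b41 a2 a3 a4 a5
Rows 2 and 3 agree on X1; apply X1→X5 and equate their X5 entries.
Rows 1 and 2 agree on X2; apply X2→X4, X5 and equate their X4, X5 entries.
Rows 1 and 4 agree on X2; apply X2→X4, X5 and equate their X4, X5 entries.
Rows 2 and 3 agree on X1, X5; apply X1, X5→X3, X4 and equate their X3, X4 entries.
Rows 2 and 3 agree on X3, X4, X5; apply X3, X4, X5→X2 and equate their X2 entries.
No row becomes fully distinguished — the join is lossy.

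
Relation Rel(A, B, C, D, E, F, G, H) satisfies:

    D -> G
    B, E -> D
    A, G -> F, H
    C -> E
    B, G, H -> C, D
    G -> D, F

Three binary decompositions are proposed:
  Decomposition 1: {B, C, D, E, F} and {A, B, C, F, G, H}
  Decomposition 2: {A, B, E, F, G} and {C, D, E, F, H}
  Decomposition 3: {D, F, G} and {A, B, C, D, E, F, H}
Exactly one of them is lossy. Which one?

Decomposition 2

Decomposition 1: common = {B, C, F}, closure = {B, C, D, E, F, G} → lossless.
Decomposition 2: common = {E, F}, closure = {E, F} → lossy.
Decomposition 3: common = {D, F}, closure = {D, F, G} → lossless.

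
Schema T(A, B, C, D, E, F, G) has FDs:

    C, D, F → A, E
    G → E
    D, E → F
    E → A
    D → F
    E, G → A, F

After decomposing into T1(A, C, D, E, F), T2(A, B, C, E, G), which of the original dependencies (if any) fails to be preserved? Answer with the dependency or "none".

Check E, G → A, F: no single fragment contains all of {A, E, F, G}, and the restricted closure of {E, G} across the fragments never reaches {A, F}.
C, D, F → A, E is preserved.
G → E is preserved.
D, E → F is preserved.
E → A is preserved.
D → F is preserved.

E, G → A, F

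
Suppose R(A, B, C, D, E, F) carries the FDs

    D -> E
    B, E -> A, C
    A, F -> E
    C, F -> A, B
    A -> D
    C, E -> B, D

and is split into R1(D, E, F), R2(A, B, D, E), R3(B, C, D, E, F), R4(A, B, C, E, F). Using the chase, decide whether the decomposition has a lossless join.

Yes

Chase test. Columns are A, B, C, D, E, F; row i has aⱼ where attribute j ∈ Ri, else bᵢⱼ.
Initial tableau (one row per fragment):
  row 1: b11 b12 b13 a4 a5 a6
  row 2: a1 a2 b23 a4 a5 b26
  row 3: b31 a2 a3 a4 a5 a6
  row 4: a1 a2 a3 b44 a5 a6
Rows 2 and 3 agree on B, E; apply B, E→A, C and equate their A, C entries.
Rows 2 and 4 agree on A; apply A→D and equate their D entries.
Row 3 is now all distinguished symbols — the join is lossless.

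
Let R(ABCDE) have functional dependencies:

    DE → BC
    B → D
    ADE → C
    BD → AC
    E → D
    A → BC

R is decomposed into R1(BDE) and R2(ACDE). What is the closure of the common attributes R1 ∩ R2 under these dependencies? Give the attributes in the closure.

ABCDE

R1 ∩ R2 = {DE}.
DE → BC applies, adding BC
BD → AC applies, adding A
Closure: {ABCDE}.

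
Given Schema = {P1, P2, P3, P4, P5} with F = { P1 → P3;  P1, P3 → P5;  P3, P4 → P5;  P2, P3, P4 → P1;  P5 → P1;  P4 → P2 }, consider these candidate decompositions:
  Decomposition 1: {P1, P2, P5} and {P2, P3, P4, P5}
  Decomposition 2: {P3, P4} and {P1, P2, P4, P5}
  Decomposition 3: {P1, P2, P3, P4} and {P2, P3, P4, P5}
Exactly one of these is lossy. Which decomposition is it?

Decomposition 1: common = {P2, P5}, closure = {P1, P2, P3, P5} → lossless.
Decomposition 2: common = {P4}, closure = {P2, P4} → lossy.
Decomposition 3: common = {P2, P3, P4}, closure = {P1, P2, P3, P4, P5} → lossless.

Decomposition 2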